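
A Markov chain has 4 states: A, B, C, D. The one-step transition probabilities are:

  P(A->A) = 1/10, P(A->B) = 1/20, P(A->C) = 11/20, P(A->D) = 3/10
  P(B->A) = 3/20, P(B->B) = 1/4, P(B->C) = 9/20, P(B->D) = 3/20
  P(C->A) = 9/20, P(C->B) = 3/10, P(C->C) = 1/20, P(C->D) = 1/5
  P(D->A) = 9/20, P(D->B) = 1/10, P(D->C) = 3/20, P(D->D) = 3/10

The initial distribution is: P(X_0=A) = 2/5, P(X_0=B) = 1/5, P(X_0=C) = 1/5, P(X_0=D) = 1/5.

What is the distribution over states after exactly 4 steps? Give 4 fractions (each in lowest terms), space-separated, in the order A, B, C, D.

Propagating the distribution step by step (d_{t+1} = d_t * P):
d_0 = (A=2/5, B=1/5, C=1/5, D=1/5)
  d_1[A] = 2/5*1/10 + 1/5*3/20 + 1/5*9/20 + 1/5*9/20 = 1/4
  d_1[B] = 2/5*1/20 + 1/5*1/4 + 1/5*3/10 + 1/5*1/10 = 3/20
  d_1[C] = 2/5*11/20 + 1/5*9/20 + 1/5*1/20 + 1/5*3/20 = 7/20
  d_1[D] = 2/5*3/10 + 1/5*3/20 + 1/5*1/5 + 1/5*3/10 = 1/4
d_1 = (A=1/4, B=3/20, C=7/20, D=1/4)
  d_2[A] = 1/4*1/10 + 3/20*3/20 + 7/20*9/20 + 1/4*9/20 = 127/400
  d_2[B] = 1/4*1/20 + 3/20*1/4 + 7/20*3/10 + 1/4*1/10 = 9/50
  d_2[C] = 1/4*11/20 + 3/20*9/20 + 7/20*1/20 + 1/4*3/20 = 13/50
  d_2[D] = 1/4*3/10 + 3/20*3/20 + 7/20*1/5 + 1/4*3/10 = 97/400
d_2 = (A=127/400, B=9/50, C=13/50, D=97/400)
  d_3[A] = 127/400*1/10 + 9/50*3/20 + 13/50*9/20 + 97/400*9/20 = 2279/8000
  d_3[B] = 127/400*1/20 + 9/50*1/4 + 13/50*3/10 + 97/400*1/10 = 261/1600
  d_3[C] = 127/400*11/20 + 9/50*9/20 + 13/50*1/20 + 97/400*3/20 = 61/200
  d_3[D] = 127/400*3/10 + 9/50*3/20 + 13/50*1/5 + 97/400*3/10 = 247/1000
d_3 = (A=2279/8000, B=261/1600, C=61/200, D=247/1000)
  d_4[A] = 2279/8000*1/10 + 261/1600*3/20 + 61/200*9/20 + 247/1000*9/20 = 48217/160000
  d_4[B] = 2279/8000*1/20 + 261/1600*1/4 + 61/200*3/10 + 247/1000*1/10 = 6849/40000
  d_4[C] = 2279/8000*11/20 + 261/1600*9/20 + 61/200*1/20 + 247/1000*3/20 = 22591/80000
  d_4[D] = 2279/8000*3/10 + 261/1600*3/20 + 61/200*1/5 + 247/1000*3/10 = 7841/32000
d_4 = (A=48217/160000, B=6849/40000, C=22591/80000, D=7841/32000)

Answer: 48217/160000 6849/40000 22591/80000 7841/32000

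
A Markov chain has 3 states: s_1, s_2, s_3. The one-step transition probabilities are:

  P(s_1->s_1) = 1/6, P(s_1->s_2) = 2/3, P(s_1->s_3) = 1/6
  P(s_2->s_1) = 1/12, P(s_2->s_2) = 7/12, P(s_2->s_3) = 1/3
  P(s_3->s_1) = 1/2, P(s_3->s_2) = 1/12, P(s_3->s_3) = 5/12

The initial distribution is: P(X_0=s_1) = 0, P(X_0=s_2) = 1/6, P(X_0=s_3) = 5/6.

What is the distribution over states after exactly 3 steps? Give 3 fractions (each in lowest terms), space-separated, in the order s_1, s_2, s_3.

Answer: 2387/10368 2383/5184 3215/10368

Derivation:
Propagating the distribution step by step (d_{t+1} = d_t * P):
d_0 = (s_1=0, s_2=1/6, s_3=5/6)
  d_1[s_1] = 0*1/6 + 1/6*1/12 + 5/6*1/2 = 31/72
  d_1[s_2] = 0*2/3 + 1/6*7/12 + 5/6*1/12 = 1/6
  d_1[s_3] = 0*1/6 + 1/6*1/3 + 5/6*5/12 = 29/72
d_1 = (s_1=31/72, s_2=1/6, s_3=29/72)
  d_2[s_1] = 31/72*1/6 + 1/6*1/12 + 29/72*1/2 = 31/108
  d_2[s_2] = 31/72*2/3 + 1/6*7/12 + 29/72*1/12 = 361/864
  d_2[s_3] = 31/72*1/6 + 1/6*1/3 + 29/72*5/12 = 85/288
d_2 = (s_1=31/108, s_2=361/864, s_3=85/288)
  d_3[s_1] = 31/108*1/6 + 361/864*1/12 + 85/288*1/2 = 2387/10368
  d_3[s_2] = 31/108*2/3 + 361/864*7/12 + 85/288*1/12 = 2383/5184
  d_3[s_3] = 31/108*1/6 + 361/864*1/3 + 85/288*5/12 = 3215/10368
d_3 = (s_1=2387/10368, s_2=2383/5184, s_3=3215/10368)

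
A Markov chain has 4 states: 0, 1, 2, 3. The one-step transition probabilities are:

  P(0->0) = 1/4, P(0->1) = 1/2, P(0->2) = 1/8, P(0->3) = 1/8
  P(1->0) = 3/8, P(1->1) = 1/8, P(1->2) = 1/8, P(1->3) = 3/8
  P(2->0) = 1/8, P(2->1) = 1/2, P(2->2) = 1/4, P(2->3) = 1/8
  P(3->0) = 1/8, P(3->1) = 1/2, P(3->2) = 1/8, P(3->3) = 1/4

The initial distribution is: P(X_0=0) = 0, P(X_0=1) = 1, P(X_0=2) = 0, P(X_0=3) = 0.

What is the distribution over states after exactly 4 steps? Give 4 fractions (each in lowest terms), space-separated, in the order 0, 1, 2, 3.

Answer: 985/4096 1541/4096 585/4096 985/4096

Derivation:
Propagating the distribution step by step (d_{t+1} = d_t * P):
d_0 = (0=0, 1=1, 2=0, 3=0)
  d_1[0] = 0*1/4 + 1*3/8 + 0*1/8 + 0*1/8 = 3/8
  d_1[1] = 0*1/2 + 1*1/8 + 0*1/2 + 0*1/2 = 1/8
  d_1[2] = 0*1/8 + 1*1/8 + 0*1/4 + 0*1/8 = 1/8
  d_1[3] = 0*1/8 + 1*3/8 + 0*1/8 + 0*1/4 = 3/8
d_1 = (0=3/8, 1=1/8, 2=1/8, 3=3/8)
  d_2[0] = 3/8*1/4 + 1/8*3/8 + 1/8*1/8 + 3/8*1/8 = 13/64
  d_2[1] = 3/8*1/2 + 1/8*1/8 + 1/8*1/2 + 3/8*1/2 = 29/64
  d_2[2] = 3/8*1/8 + 1/8*1/8 + 1/8*1/4 + 3/8*1/8 = 9/64
  d_2[3] = 3/8*1/8 + 1/8*3/8 + 1/8*1/8 + 3/8*1/4 = 13/64
d_2 = (0=13/64, 1=29/64, 2=9/64, 3=13/64)
  d_3[0] = 13/64*1/4 + 29/64*3/8 + 9/64*1/8 + 13/64*1/8 = 135/512
  d_3[1] = 13/64*1/2 + 29/64*1/8 + 9/64*1/2 + 13/64*1/2 = 169/512
  d_3[2] = 13/64*1/8 + 29/64*1/8 + 9/64*1/4 + 13/64*1/8 = 73/512
  d_3[3] = 13/64*1/8 + 29/64*3/8 + 9/64*1/8 + 13/64*1/4 = 135/512
d_3 = (0=135/512, 1=169/512, 2=73/512, 3=135/512)
  d_4[0] = 135/512*1/4 + 169/512*3/8 + 73/512*1/8 + 135/512*1/8 = 985/4096
  d_4[1] = 135/512*1/2 + 169/512*1/8 + 73/512*1/2 + 135/512*1/2 = 1541/4096
  d_4[2] = 135/512*1/8 + 169/512*1/8 + 73/512*1/4 + 135/512*1/8 = 585/4096
  d_4[3] = 135/512*1/8 + 169/512*3/8 + 73/512*1/8 + 135/512*1/4 = 985/4096
d_4 = (0=985/4096, 1=1541/4096, 2=585/4096, 3=985/4096)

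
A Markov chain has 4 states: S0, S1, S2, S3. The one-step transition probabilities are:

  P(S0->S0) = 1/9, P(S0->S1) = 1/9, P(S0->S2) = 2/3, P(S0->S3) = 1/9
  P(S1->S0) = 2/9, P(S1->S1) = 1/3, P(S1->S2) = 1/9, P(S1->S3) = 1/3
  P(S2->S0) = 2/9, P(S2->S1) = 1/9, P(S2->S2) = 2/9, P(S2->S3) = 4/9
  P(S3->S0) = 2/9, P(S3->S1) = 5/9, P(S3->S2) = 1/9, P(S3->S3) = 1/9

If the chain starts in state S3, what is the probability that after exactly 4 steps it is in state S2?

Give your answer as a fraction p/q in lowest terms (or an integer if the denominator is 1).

Computing P^4 by repeated multiplication:
P^1 =
  S0: [1/9, 1/9, 2/3, 1/9]
  S1: [2/9, 1/3, 1/9, 1/3]
  S2: [2/9, 1/9, 2/9, 4/9]
  S3: [2/9, 5/9, 1/9, 1/9]
P^2 =
  S0: [17/81, 5/27, 20/81, 29/81]
  S1: [16/81, 1/3, 20/81, 2/9]
  S2: [16/81, 1/3, 7/27, 17/81]
  S3: [16/81, 23/81, 20/81, 22/81]
P^3 =
  S0: [145/729, 227/729, 62/243, 19/81]
  S1: [146/729, 23/81, 181/729, 65/243]
  S2: [146/729, 203/729, 182/729, 22/81]
  S3: [146/729, 215/729, 181/729, 187/729]
P^4 =
  S0: [1313/6561, 1867/6561, 1640/6561, 1741/6561]
  S1: [1312/6561, 641/2187, 1640/6561, 562/2187]
  S2: [1312/6561, 1927/6561, 547/2187, 1681/6561]
  S3: [1312/6561, 1907/6561, 1640/6561, 1702/6561]

(P^4)[S3 -> S2] = 1640/6561

Answer: 1640/6561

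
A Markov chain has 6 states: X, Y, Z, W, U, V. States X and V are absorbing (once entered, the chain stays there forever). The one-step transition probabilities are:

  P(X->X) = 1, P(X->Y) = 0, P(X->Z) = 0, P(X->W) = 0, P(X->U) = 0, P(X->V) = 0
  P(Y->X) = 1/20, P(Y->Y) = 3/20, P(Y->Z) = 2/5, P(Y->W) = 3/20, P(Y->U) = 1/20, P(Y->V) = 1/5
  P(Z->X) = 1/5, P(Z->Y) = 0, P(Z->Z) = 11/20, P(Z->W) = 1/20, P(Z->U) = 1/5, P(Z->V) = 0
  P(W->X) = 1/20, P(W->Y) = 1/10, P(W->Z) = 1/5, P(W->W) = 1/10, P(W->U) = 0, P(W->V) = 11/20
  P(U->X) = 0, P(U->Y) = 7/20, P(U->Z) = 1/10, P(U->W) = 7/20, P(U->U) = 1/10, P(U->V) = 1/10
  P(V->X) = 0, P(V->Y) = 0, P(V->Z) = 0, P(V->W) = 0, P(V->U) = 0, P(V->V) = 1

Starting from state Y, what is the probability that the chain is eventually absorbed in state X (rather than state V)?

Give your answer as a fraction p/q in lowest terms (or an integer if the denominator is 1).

Answer: 14971/36732

Derivation:
Let a_i = P(absorbed in X | start in state i).
Boundary conditions: a_X = 1, a_V = 0.
For each transient state i, a_i = sum_j P(i->j) * a_j:
  a_Y = 1/20*a_X + 3/20*a_Y + 2/5*a_Z + 3/20*a_W + 1/20*a_U + 1/5*a_V
  a_Z = 1/5*a_X + 0*a_Y + 11/20*a_Z + 1/20*a_W + 1/5*a_U + 0*a_V
  a_W = 1/20*a_X + 1/10*a_Y + 1/5*a_Z + 1/10*a_W + 0*a_U + 11/20*a_V
  a_U = 0*a_X + 7/20*a_Y + 1/10*a_Z + 7/20*a_W + 1/10*a_U + 1/10*a_V

Substituting a_X = 1 and a_V = 0, rearrange to (I - Q) a = r where r[i] = P(i -> X):
  [17/20, -2/5, -3/20, -1/20] . (a_Y, a_Z, a_W, a_U) = 1/20
  [0, 9/20, -1/20, -1/5] . (a_Y, a_Z, a_W, a_U) = 1/5
  [-1/10, -1/5, 9/10, 0] . (a_Y, a_Z, a_W, a_U) = 1/20
  [-7/20, -1/10, -7/20, 9/10] . (a_Y, a_Z, a_W, a_U) = 0

Solving yields:
  a_Y = 14971/36732
  a_Z = 22495/36732
  a_W = 2901/12244
  a_U = 1951/6122

Starting state is Y, so the absorption probability is a_Y = 14971/36732.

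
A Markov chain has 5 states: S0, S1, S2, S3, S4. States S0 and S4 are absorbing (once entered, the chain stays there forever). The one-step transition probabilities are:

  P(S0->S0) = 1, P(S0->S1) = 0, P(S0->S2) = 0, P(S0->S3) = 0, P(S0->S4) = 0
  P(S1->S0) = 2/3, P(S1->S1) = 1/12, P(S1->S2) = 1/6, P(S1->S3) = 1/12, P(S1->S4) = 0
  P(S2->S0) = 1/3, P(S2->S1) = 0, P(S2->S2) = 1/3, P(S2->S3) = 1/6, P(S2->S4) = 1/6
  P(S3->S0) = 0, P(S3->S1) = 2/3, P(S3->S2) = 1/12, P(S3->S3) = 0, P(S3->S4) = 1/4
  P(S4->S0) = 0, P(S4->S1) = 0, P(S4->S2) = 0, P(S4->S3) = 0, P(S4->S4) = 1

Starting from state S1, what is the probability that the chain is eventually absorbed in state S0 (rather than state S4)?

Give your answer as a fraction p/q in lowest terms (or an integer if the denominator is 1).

Answer: 426/469

Derivation:
Let a_i = P(absorbed in S0 | start in state i).
Boundary conditions: a_S0 = 1, a_S4 = 0.
For each transient state i, a_i = sum_j P(i->j) * a_j:
  a_S1 = 2/3*a_S0 + 1/12*a_S1 + 1/6*a_S2 + 1/12*a_S3 + 0*a_S4
  a_S2 = 1/3*a_S0 + 0*a_S1 + 1/3*a_S2 + 1/6*a_S3 + 1/6*a_S4
  a_S3 = 0*a_S0 + 2/3*a_S1 + 1/12*a_S2 + 0*a_S3 + 1/4*a_S4

Substituting a_S0 = 1 and a_S4 = 0, rearrange to (I - Q) a = r where r[i] = P(i -> S0):
  [11/12, -1/6, -1/12] . (a_S1, a_S2, a_S3) = 2/3
  [0, 2/3, -1/6] . (a_S1, a_S2, a_S3) = 1/3
  [-2/3, -1/12, 1] . (a_S1, a_S2, a_S3) = 0

Solving yields:
  a_S1 = 426/469
  a_S2 = 312/469
  a_S3 = 310/469

Starting state is S1, so the absorption probability is a_S1 = 426/469.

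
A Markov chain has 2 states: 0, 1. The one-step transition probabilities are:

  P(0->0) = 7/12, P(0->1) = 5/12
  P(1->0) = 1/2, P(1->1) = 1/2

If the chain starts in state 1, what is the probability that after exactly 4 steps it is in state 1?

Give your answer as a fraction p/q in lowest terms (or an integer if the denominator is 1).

Computing P^4 by repeated multiplication:
P^1 =
  0: [7/12, 5/12]
  1: [1/2, 1/2]
P^2 =
  0: [79/144, 65/144]
  1: [13/24, 11/24]
P^3 =
  0: [943/1728, 785/1728]
  1: [157/288, 131/288]
P^4 =
  0: [11311/20736, 9425/20736]
  1: [1885/3456, 1571/3456]

(P^4)[1 -> 1] = 1571/3456

Answer: 1571/3456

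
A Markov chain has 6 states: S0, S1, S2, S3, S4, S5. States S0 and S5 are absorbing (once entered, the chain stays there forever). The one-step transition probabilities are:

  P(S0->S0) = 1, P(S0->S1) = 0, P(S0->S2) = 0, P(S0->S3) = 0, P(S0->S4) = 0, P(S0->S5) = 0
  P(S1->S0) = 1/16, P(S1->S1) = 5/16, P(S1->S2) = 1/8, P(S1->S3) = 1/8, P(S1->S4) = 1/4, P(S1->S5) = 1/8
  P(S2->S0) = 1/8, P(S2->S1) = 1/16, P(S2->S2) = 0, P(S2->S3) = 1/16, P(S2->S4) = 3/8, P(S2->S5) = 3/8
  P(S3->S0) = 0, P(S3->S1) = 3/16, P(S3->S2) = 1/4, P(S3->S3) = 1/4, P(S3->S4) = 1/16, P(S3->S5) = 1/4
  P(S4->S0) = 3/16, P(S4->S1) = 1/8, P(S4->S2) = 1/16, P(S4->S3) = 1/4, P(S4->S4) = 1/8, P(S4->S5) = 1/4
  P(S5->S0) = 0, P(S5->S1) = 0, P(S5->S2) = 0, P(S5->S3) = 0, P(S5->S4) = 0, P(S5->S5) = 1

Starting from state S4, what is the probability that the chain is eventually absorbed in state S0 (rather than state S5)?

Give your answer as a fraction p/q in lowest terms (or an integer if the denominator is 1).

Let a_i = P(absorbed in S0 | start in state i).
Boundary conditions: a_S0 = 1, a_S5 = 0.
For each transient state i, a_i = sum_j P(i->j) * a_j:
  a_S1 = 1/16*a_S0 + 5/16*a_S1 + 1/8*a_S2 + 1/8*a_S3 + 1/4*a_S4 + 1/8*a_S5
  a_S2 = 1/8*a_S0 + 1/16*a_S1 + 0*a_S2 + 1/16*a_S3 + 3/8*a_S4 + 3/8*a_S5
  a_S3 = 0*a_S0 + 3/16*a_S1 + 1/4*a_S2 + 1/4*a_S3 + 1/16*a_S4 + 1/4*a_S5
  a_S4 = 3/16*a_S0 + 1/8*a_S1 + 1/16*a_S2 + 1/4*a_S3 + 1/8*a_S4 + 1/4*a_S5

Substituting a_S0 = 1 and a_S5 = 0, rearrange to (I - Q) a = r where r[i] = P(i -> S0):
  [11/16, -1/8, -1/8, -1/4] . (a_S1, a_S2, a_S3, a_S4) = 1/16
  [-1/16, 1, -1/16, -3/8] . (a_S1, a_S2, a_S3, a_S4) = 1/8
  [-3/16, -1/4, 3/4, -1/16] . (a_S1, a_S2, a_S3, a_S4) = 0
  [-1/8, -1/16, -1/4, 7/8] . (a_S1, a_S2, a_S3, a_S4) = 3/16

Solving yields:
  a_S1 = 6441/21563
  a_S2 = 6055/21563
  a_S3 = 4227/21563
  a_S4 = 7181/21563

Starting state is S4, so the absorption probability is a_S4 = 7181/21563.

Answer: 7181/21563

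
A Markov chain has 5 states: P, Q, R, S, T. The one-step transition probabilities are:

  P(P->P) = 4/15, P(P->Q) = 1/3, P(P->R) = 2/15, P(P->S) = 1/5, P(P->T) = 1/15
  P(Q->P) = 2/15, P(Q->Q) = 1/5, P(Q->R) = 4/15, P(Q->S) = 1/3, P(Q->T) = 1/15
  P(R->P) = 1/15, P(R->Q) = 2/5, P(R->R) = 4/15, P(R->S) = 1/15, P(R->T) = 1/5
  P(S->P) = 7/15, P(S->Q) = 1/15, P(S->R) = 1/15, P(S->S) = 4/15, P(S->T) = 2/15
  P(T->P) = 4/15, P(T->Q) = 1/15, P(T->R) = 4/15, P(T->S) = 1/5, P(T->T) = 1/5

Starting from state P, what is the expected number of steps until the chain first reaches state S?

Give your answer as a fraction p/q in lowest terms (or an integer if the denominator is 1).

Let h_i = expected steps to first reach S from state i.
Boundary: h_S = 0.
First-step equations for the other states:
  h_P = 1 + 4/15*h_P + 1/3*h_Q + 2/15*h_R + 1/5*h_S + 1/15*h_T
  h_Q = 1 + 2/15*h_P + 1/5*h_Q + 4/15*h_R + 1/3*h_S + 1/15*h_T
  h_R = 1 + 1/15*h_P + 2/5*h_Q + 4/15*h_R + 1/15*h_S + 1/5*h_T
  h_T = 1 + 4/15*h_P + 1/15*h_Q + 4/15*h_R + 1/5*h_S + 1/5*h_T

Substituting h_S = 0 and rearranging gives the linear system (I - Q) h = 1:
  [11/15, -1/3, -2/15, -1/15] . (h_P, h_Q, h_R, h_T) = 1
  [-2/15, 4/5, -4/15, -1/15] . (h_P, h_Q, h_R, h_T) = 1
  [-1/15, -2/5, 11/15, -1/5] . (h_P, h_Q, h_R, h_T) = 1
  [-4/15, -1/15, -4/15, 4/5] . (h_P, h_Q, h_R, h_T) = 1

Solving yields:
  h_P = 41925/8759
  h_Q = 37755/8759
  h_R = 105/19
  h_T = 44205/8759

Starting state is P, so the expected hitting time is h_P = 41925/8759.

Answer: 41925/8759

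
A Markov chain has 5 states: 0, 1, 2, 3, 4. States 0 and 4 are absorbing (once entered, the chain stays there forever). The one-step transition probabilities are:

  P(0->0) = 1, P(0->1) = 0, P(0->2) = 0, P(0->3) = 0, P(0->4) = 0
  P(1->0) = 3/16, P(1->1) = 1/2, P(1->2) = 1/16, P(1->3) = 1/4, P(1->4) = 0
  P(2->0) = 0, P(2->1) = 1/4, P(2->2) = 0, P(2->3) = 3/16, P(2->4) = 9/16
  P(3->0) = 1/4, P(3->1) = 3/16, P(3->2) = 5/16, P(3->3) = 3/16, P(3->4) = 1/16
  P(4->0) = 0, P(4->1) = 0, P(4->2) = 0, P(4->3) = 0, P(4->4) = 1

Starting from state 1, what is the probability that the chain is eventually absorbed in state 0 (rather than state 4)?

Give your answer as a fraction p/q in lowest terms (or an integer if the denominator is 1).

Let a_i = P(absorbed in 0 | start in state i).
Boundary conditions: a_0 = 1, a_4 = 0.
For each transient state i, a_i = sum_j P(i->j) * a_j:
  a_1 = 3/16*a_0 + 1/2*a_1 + 1/16*a_2 + 1/4*a_3 + 0*a_4
  a_2 = 0*a_0 + 1/4*a_1 + 0*a_2 + 3/16*a_3 + 9/16*a_4
  a_3 = 1/4*a_0 + 3/16*a_1 + 5/16*a_2 + 3/16*a_3 + 1/16*a_4

Substituting a_0 = 1 and a_4 = 0, rearrange to (I - Q) a = r where r[i] = P(i -> 0):
  [1/2, -1/16, -1/4] . (a_1, a_2, a_3) = 3/16
  [-1/4, 1, -3/16] . (a_1, a_2, a_3) = 0
  [-3/16, -5/16, 13/16] . (a_1, a_2, a_3) = 1/4

Solving yields:
  a_1 = 121/173
  a_2 = 49/173
  a_3 = 100/173

Starting state is 1, so the absorption probability is a_1 = 121/173.

Answer: 121/173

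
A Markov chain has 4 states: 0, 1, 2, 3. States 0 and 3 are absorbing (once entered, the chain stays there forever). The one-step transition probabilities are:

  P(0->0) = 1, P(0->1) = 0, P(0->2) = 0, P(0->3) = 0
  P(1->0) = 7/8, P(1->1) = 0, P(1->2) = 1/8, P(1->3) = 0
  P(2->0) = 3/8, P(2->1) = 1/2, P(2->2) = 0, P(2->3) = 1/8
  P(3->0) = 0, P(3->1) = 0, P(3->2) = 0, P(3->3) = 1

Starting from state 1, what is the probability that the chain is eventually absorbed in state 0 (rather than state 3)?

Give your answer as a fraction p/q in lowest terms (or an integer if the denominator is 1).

Answer: 59/60

Derivation:
Let a_i = P(absorbed in 0 | start in state i).
Boundary conditions: a_0 = 1, a_3 = 0.
For each transient state i, a_i = sum_j P(i->j) * a_j:
  a_1 = 7/8*a_0 + 0*a_1 + 1/8*a_2 + 0*a_3
  a_2 = 3/8*a_0 + 1/2*a_1 + 0*a_2 + 1/8*a_3

Substituting a_0 = 1 and a_3 = 0, rearrange to (I - Q) a = r where r[i] = P(i -> 0):
  [1, -1/8] . (a_1, a_2) = 7/8
  [-1/2, 1] . (a_1, a_2) = 3/8

Solving yields:
  a_1 = 59/60
  a_2 = 13/15

Starting state is 1, so the absorption probability is a_1 = 59/60.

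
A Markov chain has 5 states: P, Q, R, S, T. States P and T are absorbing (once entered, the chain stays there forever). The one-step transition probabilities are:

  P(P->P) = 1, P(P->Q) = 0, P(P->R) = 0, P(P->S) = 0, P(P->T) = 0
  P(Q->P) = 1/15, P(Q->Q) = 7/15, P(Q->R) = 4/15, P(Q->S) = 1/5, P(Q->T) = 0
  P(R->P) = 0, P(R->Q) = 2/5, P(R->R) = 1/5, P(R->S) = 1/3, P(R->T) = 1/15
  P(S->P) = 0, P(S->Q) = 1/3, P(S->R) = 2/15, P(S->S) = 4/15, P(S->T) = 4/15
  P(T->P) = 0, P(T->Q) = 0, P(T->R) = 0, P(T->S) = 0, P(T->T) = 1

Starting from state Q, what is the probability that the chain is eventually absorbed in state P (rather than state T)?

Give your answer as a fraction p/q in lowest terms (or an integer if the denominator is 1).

Answer: 61/198

Derivation:
Let a_i = P(absorbed in P | start in state i).
Boundary conditions: a_P = 1, a_T = 0.
For each transient state i, a_i = sum_j P(i->j) * a_j:
  a_Q = 1/15*a_P + 7/15*a_Q + 4/15*a_R + 1/5*a_S + 0*a_T
  a_R = 0*a_P + 2/5*a_Q + 1/5*a_R + 1/3*a_S + 1/15*a_T
  a_S = 0*a_P + 1/3*a_Q + 2/15*a_R + 4/15*a_S + 4/15*a_T

Substituting a_P = 1 and a_T = 0, rearrange to (I - Q) a = r where r[i] = P(i -> P):
  [8/15, -4/15, -1/5] . (a_Q, a_R, a_S) = 1/15
  [-2/5, 4/5, -1/3] . (a_Q, a_R, a_S) = 0
  [-1/3, -2/15, 11/15] . (a_Q, a_R, a_S) = 0

Solving yields:
  a_Q = 61/198
  a_R = 91/396
  a_S = 2/11

Starting state is Q, so the absorption probability is a_Q = 61/198.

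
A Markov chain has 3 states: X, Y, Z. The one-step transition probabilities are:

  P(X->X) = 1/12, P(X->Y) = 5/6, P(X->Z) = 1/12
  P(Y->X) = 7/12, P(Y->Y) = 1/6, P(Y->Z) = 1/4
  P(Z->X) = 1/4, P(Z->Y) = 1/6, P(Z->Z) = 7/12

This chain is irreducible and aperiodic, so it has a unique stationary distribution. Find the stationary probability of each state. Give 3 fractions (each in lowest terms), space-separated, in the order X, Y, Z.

The stationary distribution satisfies pi = pi * P, i.e.:
  pi_X = 1/12*pi_X + 7/12*pi_Y + 1/4*pi_Z
  pi_Y = 5/6*pi_X + 1/6*pi_Y + 1/6*pi_Z
  pi_Z = 1/12*pi_X + 1/4*pi_Y + 7/12*pi_Z
with normalization: pi_X + pi_Y + pi_Z = 1.

Using the first 2 balance equations plus normalization, the linear system A*pi = b is:
  [-11/12, 7/12, 1/4] . pi = 0
  [5/6, -5/6, 1/6] . pi = 0
  [1, 1, 1] . pi = 1

Solving yields:
  pi_X = 11/34
  pi_Y = 13/34
  pi_Z = 5/17

Verification (pi * P):
  11/34*1/12 + 13/34*7/12 + 5/17*1/4 = 11/34 = pi_X  (ok)
  11/34*5/6 + 13/34*1/6 + 5/17*1/6 = 13/34 = pi_Y  (ok)
  11/34*1/12 + 13/34*1/4 + 5/17*7/12 = 5/17 = pi_Z  (ok)

Answer: 11/34 13/34 5/17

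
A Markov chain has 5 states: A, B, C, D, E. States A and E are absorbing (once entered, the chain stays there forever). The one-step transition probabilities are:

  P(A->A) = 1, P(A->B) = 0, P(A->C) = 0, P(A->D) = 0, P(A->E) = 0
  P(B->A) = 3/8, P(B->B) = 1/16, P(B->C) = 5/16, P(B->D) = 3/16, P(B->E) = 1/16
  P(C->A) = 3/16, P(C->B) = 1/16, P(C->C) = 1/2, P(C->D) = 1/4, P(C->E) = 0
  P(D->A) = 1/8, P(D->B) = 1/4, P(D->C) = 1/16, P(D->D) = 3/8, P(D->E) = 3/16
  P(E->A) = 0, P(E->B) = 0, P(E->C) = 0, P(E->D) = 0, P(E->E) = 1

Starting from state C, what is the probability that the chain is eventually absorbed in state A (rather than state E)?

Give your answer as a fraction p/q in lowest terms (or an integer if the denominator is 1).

Answer: 696/911

Derivation:
Let a_i = P(absorbed in A | start in state i).
Boundary conditions: a_A = 1, a_E = 0.
For each transient state i, a_i = sum_j P(i->j) * a_j:
  a_B = 3/8*a_A + 1/16*a_B + 5/16*a_C + 3/16*a_D + 1/16*a_E
  a_C = 3/16*a_A + 1/16*a_B + 1/2*a_C + 1/4*a_D + 0*a_E
  a_D = 1/8*a_A + 1/4*a_B + 1/16*a_C + 3/8*a_D + 3/16*a_E

Substituting a_A = 1 and a_E = 0, rearrange to (I - Q) a = r where r[i] = P(i -> A):
  [15/16, -5/16, -3/16] . (a_B, a_C, a_D) = 3/8
  [-1/16, 1/2, -1/4] . (a_B, a_C, a_D) = 3/16
  [-1/4, -1/16, 5/8] . (a_B, a_C, a_D) = 1/8

Solving yields:
  a_B = 703/911
  a_C = 696/911
  a_D = 533/911

Starting state is C, so the absorption probability is a_C = 696/911.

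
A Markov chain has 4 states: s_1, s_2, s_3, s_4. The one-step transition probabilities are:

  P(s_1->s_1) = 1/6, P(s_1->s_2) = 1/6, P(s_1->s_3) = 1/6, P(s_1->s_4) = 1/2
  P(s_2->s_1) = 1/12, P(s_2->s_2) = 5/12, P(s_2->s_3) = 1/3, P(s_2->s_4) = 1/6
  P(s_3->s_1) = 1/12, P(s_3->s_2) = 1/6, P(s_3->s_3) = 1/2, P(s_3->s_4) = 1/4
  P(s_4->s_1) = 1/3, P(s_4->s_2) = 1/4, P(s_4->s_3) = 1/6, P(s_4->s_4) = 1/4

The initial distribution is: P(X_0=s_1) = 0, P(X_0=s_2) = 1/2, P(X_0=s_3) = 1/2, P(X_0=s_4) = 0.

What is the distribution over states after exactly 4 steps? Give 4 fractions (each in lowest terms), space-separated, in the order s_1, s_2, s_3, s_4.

Propagating the distribution step by step (d_{t+1} = d_t * P):
d_0 = (s_1=0, s_2=1/2, s_3=1/2, s_4=0)
  d_1[s_1] = 0*1/6 + 1/2*1/12 + 1/2*1/12 + 0*1/3 = 1/12
  d_1[s_2] = 0*1/6 + 1/2*5/12 + 1/2*1/6 + 0*1/4 = 7/24
  d_1[s_3] = 0*1/6 + 1/2*1/3 + 1/2*1/2 + 0*1/6 = 5/12
  d_1[s_4] = 0*1/2 + 1/2*1/6 + 1/2*1/4 + 0*1/4 = 5/24
d_1 = (s_1=1/12, s_2=7/24, s_3=5/12, s_4=5/24)
  d_2[s_1] = 1/12*1/6 + 7/24*1/12 + 5/12*1/12 + 5/24*1/3 = 41/288
  d_2[s_2] = 1/12*1/6 + 7/24*5/12 + 5/12*1/6 + 5/24*1/4 = 37/144
  d_2[s_3] = 1/12*1/6 + 7/24*1/3 + 5/12*1/2 + 5/24*1/6 = 17/48
  d_2[s_4] = 1/12*1/2 + 7/24*1/6 + 5/12*1/4 + 5/24*1/4 = 71/288
d_2 = (s_1=41/288, s_2=37/144, s_3=17/48, s_4=71/288)
  d_3[s_1] = 41/288*1/6 + 37/144*1/12 + 17/48*1/12 + 71/288*1/3 = 271/1728
  d_3[s_2] = 41/288*1/6 + 37/144*5/12 + 17/48*1/6 + 71/288*1/4 = 869/3456
  d_3[s_3] = 41/288*1/6 + 37/144*1/3 + 17/48*1/2 + 71/288*1/6 = 283/864
  d_3[s_4] = 41/288*1/2 + 37/144*1/6 + 17/48*1/4 + 71/288*1/4 = 913/3456
d_3 = (s_1=271/1728, s_2=869/3456, s_3=283/864, s_4=913/3456)
  d_4[s_1] = 271/1728*1/6 + 869/3456*1/12 + 283/864*1/12 + 913/3456*1/3 = 6737/41472
  d_4[s_2] = 271/1728*1/6 + 869/3456*5/12 + 283/864*1/6 + 913/3456*1/4 = 163/648
  d_4[s_3] = 271/1728*1/6 + 869/3456*1/3 + 283/864*1/2 + 913/3456*1/6 = 6589/20736
  d_4[s_4] = 271/1728*1/2 + 869/3456*1/6 + 283/864*1/4 + 913/3456*1/4 = 11125/41472
d_4 = (s_1=6737/41472, s_2=163/648, s_3=6589/20736, s_4=11125/41472)

Answer: 6737/41472 163/648 6589/20736 11125/41472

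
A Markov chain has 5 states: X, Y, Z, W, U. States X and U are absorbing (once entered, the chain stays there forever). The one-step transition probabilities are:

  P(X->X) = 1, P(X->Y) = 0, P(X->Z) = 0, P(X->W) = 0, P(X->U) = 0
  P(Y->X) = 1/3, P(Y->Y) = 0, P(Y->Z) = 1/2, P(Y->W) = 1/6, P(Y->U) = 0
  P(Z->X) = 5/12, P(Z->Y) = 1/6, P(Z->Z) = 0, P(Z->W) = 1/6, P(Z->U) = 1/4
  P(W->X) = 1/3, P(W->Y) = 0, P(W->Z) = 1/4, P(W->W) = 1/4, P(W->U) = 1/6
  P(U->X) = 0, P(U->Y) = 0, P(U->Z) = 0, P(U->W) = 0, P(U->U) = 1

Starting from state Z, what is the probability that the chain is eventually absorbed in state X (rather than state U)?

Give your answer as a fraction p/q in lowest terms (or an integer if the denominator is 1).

Let a_i = P(absorbed in X | start in state i).
Boundary conditions: a_X = 1, a_U = 0.
For each transient state i, a_i = sum_j P(i->j) * a_j:
  a_Y = 1/3*a_X + 0*a_Y + 1/2*a_Z + 1/6*a_W + 0*a_U
  a_Z = 5/12*a_X + 1/6*a_Y + 0*a_Z + 1/6*a_W + 1/4*a_U
  a_W = 1/3*a_X + 0*a_Y + 1/4*a_Z + 1/4*a_W + 1/6*a_U

Substituting a_X = 1 and a_U = 0, rearrange to (I - Q) a = r where r[i] = P(i -> X):
  [1, -1/2, -1/6] . (a_Y, a_Z, a_W) = 1/3
  [-1/6, 1, -1/6] . (a_Y, a_Z, a_W) = 5/12
  [0, -1/4, 3/4] . (a_Y, a_Z, a_W) = 1/3

Solving yields:
  a_Y = 71/92
  a_Z = 181/276
  a_W = 61/92

Starting state is Z, so the absorption probability is a_Z = 181/276.

Answer: 181/276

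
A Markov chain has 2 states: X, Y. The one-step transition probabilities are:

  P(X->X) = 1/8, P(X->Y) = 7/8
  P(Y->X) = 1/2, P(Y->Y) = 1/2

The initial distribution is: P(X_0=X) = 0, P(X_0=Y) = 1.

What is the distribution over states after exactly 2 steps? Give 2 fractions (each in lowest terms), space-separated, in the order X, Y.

Propagating the distribution step by step (d_{t+1} = d_t * P):
d_0 = (X=0, Y=1)
  d_1[X] = 0*1/8 + 1*1/2 = 1/2
  d_1[Y] = 0*7/8 + 1*1/2 = 1/2
d_1 = (X=1/2, Y=1/2)
  d_2[X] = 1/2*1/8 + 1/2*1/2 = 5/16
  d_2[Y] = 1/2*7/8 + 1/2*1/2 = 11/16
d_2 = (X=5/16, Y=11/16)

Answer: 5/16 11/16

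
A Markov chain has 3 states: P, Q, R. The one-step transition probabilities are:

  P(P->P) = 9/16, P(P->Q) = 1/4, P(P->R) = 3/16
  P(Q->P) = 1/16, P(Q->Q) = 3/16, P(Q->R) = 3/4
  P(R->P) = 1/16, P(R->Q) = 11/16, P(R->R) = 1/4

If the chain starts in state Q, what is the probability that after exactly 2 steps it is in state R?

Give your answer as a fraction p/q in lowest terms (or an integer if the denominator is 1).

Answer: 87/256

Derivation:
Computing P^2 by repeated multiplication:
P^1 =
  P: [9/16, 1/4, 3/16]
  Q: [1/16, 3/16, 3/4]
  R: [1/16, 11/16, 1/4]
P^2 =
  P: [11/32, 81/256, 87/256]
  Q: [3/32, 145/256, 87/256]
  R: [3/32, 81/256, 151/256]

(P^2)[Q -> R] = 87/256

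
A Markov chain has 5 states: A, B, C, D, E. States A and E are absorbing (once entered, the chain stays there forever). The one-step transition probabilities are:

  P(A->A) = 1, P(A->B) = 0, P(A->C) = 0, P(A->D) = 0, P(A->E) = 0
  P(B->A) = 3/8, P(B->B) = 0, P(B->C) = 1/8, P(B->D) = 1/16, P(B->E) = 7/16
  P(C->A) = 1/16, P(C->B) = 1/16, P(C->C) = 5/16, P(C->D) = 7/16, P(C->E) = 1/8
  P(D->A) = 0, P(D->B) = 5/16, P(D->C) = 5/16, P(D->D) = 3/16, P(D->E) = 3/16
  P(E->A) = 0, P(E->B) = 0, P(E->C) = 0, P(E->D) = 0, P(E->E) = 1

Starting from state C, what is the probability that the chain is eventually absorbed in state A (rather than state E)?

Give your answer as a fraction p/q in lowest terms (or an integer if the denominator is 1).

Answer: 491/1572

Derivation:
Let a_i = P(absorbed in A | start in state i).
Boundary conditions: a_A = 1, a_E = 0.
For each transient state i, a_i = sum_j P(i->j) * a_j:
  a_B = 3/8*a_A + 0*a_B + 1/8*a_C + 1/16*a_D + 7/16*a_E
  a_C = 1/16*a_A + 1/16*a_B + 5/16*a_C + 7/16*a_D + 1/8*a_E
  a_D = 0*a_A + 5/16*a_B + 5/16*a_C + 3/16*a_D + 3/16*a_E

Substituting a_A = 1 and a_E = 0, rearrange to (I - Q) a = r where r[i] = P(i -> A):
  [1, -1/8, -1/16] . (a_B, a_C, a_D) = 3/8
  [-1/16, 11/16, -7/16] . (a_B, a_C, a_D) = 1/16
  [-5/16, -5/16, 13/16] . (a_B, a_C, a_D) = 0

Solving yields:
  a_B = 679/1572
  a_C = 491/1572
  a_D = 75/262

Starting state is C, so the absorption probability is a_C = 491/1572.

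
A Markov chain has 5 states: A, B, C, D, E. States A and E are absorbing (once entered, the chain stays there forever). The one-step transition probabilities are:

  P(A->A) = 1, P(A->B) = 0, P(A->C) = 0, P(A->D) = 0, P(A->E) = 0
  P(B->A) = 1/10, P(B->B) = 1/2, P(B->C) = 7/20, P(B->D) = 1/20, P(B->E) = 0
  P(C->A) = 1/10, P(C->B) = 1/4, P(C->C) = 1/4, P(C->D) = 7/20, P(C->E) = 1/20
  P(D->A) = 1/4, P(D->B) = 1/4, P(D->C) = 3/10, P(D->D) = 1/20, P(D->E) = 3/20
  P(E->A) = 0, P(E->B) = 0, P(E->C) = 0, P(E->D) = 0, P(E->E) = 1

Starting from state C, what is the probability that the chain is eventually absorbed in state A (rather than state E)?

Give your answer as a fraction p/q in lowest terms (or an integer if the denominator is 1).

Answer: 201/283

Derivation:
Let a_i = P(absorbed in A | start in state i).
Boundary conditions: a_A = 1, a_E = 0.
For each transient state i, a_i = sum_j P(i->j) * a_j:
  a_B = 1/10*a_A + 1/2*a_B + 7/20*a_C + 1/20*a_D + 0*a_E
  a_C = 1/10*a_A + 1/4*a_B + 1/4*a_C + 7/20*a_D + 1/20*a_E
  a_D = 1/4*a_A + 1/4*a_B + 3/10*a_C + 1/20*a_D + 3/20*a_E

Substituting a_A = 1 and a_E = 0, rearrange to (I - Q) a = r where r[i] = P(i -> A):
  [1/2, -7/20, -1/20] . (a_B, a_C, a_D) = 1/10
  [-1/4, 3/4, -7/20] . (a_B, a_C, a_D) = 1/10
  [-1/4, -3/10, 19/20] . (a_B, a_C, a_D) = 1/4

Solving yields:
  a_B = 1084/1415
  a_C = 201/283
  a_D = 195/283

Starting state is C, so the absorption probability is a_C = 201/283.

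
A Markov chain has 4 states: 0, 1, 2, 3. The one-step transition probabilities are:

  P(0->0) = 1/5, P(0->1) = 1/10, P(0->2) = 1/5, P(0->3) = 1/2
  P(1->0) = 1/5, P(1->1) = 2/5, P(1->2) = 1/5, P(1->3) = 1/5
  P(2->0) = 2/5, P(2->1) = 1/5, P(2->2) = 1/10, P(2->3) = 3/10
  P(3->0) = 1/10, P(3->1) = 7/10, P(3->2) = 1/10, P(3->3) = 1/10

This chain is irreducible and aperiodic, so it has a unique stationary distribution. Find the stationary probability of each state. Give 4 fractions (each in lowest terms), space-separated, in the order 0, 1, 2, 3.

The stationary distribution satisfies pi = pi * P, i.e.:
  pi_0 = 1/5*pi_0 + 1/5*pi_1 + 2/5*pi_2 + 1/10*pi_3
  pi_1 = 1/10*pi_0 + 2/5*pi_1 + 1/5*pi_2 + 7/10*pi_3
  pi_2 = 1/5*pi_0 + 1/5*pi_1 + 1/10*pi_2 + 1/10*pi_3
  pi_3 = 1/2*pi_0 + 1/5*pi_1 + 3/10*pi_2 + 1/10*pi_3
with normalization: pi_0 + pi_1 + pi_2 + pi_3 = 1.

Using the first 3 balance equations plus normalization, the linear system A*pi = b is:
  [-4/5, 1/5, 2/5, 1/10] . pi = 0
  [1/10, -3/5, 1/5, 7/10] . pi = 0
  [1/5, 1/5, -9/10, 1/10] . pi = 0
  [1, 1, 1, 1] . pi = 1

Solving yields:
  pi_0 = 260/1259
  pi_1 = 481/1259
  pi_2 = 200/1259
  pi_3 = 318/1259

Verification (pi * P):
  260/1259*1/5 + 481/1259*1/5 + 200/1259*2/5 + 318/1259*1/10 = 260/1259 = pi_0  (ok)
  260/1259*1/10 + 481/1259*2/5 + 200/1259*1/5 + 318/1259*7/10 = 481/1259 = pi_1  (ok)
  260/1259*1/5 + 481/1259*1/5 + 200/1259*1/10 + 318/1259*1/10 = 200/1259 = pi_2  (ok)
  260/1259*1/2 + 481/1259*1/5 + 200/1259*3/10 + 318/1259*1/10 = 318/1259 = pi_3  (ok)

Answer: 260/1259 481/1259 200/1259 318/1259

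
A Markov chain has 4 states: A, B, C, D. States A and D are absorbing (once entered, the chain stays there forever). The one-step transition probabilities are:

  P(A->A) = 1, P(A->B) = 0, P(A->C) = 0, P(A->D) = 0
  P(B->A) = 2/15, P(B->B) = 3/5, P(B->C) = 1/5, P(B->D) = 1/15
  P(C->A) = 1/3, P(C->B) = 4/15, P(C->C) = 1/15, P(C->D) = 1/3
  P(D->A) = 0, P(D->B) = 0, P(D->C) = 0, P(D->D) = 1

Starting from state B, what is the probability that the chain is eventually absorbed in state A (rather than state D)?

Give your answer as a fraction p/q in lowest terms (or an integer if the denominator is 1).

Answer: 43/72

Derivation:
Let a_i = P(absorbed in A | start in state i).
Boundary conditions: a_A = 1, a_D = 0.
For each transient state i, a_i = sum_j P(i->j) * a_j:
  a_B = 2/15*a_A + 3/5*a_B + 1/5*a_C + 1/15*a_D
  a_C = 1/3*a_A + 4/15*a_B + 1/15*a_C + 1/3*a_D

Substituting a_A = 1 and a_D = 0, rearrange to (I - Q) a = r where r[i] = P(i -> A):
  [2/5, -1/5] . (a_B, a_C) = 2/15
  [-4/15, 14/15] . (a_B, a_C) = 1/3

Solving yields:
  a_B = 43/72
  a_C = 19/36

Starting state is B, so the absorption probability is a_B = 43/72.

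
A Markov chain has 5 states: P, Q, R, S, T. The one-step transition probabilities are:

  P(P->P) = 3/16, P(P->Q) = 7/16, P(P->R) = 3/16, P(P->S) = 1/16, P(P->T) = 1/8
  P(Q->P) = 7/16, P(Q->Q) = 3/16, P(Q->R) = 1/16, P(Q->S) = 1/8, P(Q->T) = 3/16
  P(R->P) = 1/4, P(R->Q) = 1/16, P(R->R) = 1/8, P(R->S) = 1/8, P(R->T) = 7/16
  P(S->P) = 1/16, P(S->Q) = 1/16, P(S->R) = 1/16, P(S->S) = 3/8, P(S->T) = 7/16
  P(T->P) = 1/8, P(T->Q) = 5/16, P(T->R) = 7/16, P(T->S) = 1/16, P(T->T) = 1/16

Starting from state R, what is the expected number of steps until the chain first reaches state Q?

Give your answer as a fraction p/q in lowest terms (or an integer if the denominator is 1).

Answer: 23024/4589

Derivation:
Let h_i = expected steps to first reach Q from state i.
Boundary: h_Q = 0.
First-step equations for the other states:
  h_P = 1 + 3/16*h_P + 7/16*h_Q + 3/16*h_R + 1/16*h_S + 1/8*h_T
  h_R = 1 + 1/4*h_P + 1/16*h_Q + 1/8*h_R + 1/8*h_S + 7/16*h_T
  h_S = 1 + 1/16*h_P + 1/16*h_Q + 1/16*h_R + 3/8*h_S + 7/16*h_T
  h_T = 1 + 1/8*h_P + 5/16*h_Q + 7/16*h_R + 1/16*h_S + 1/16*h_T

Substituting h_Q = 0 and rearranging gives the linear system (I - Q) h = 1:
  [13/16, -3/16, -1/16, -1/8] . (h_P, h_R, h_S, h_T) = 1
  [-1/4, 7/8, -1/8, -7/16] . (h_P, h_R, h_S, h_T) = 1
  [-1/16, -1/16, 5/8, -7/16] . (h_P, h_R, h_S, h_T) = 1
  [-1/8, -7/16, -1/16, 15/16] . (h_P, h_R, h_S, h_T) = 1

Solving yields:
  h_P = 15856/4589
  h_R = 23024/4589
  h_S = 24816/4589
  h_T = 19408/4589

Starting state is R, so the expected hitting time is h_R = 23024/4589.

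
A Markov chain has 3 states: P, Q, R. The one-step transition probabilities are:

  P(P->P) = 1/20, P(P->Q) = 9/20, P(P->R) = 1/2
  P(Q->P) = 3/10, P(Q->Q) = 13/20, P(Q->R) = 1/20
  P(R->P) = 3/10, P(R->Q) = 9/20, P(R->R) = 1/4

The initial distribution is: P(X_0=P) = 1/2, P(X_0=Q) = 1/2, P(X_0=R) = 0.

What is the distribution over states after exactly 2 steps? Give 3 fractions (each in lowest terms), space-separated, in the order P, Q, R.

Answer: 41/160 14/25 147/800

Derivation:
Propagating the distribution step by step (d_{t+1} = d_t * P):
d_0 = (P=1/2, Q=1/2, R=0)
  d_1[P] = 1/2*1/20 + 1/2*3/10 + 0*3/10 = 7/40
  d_1[Q] = 1/2*9/20 + 1/2*13/20 + 0*9/20 = 11/20
  d_1[R] = 1/2*1/2 + 1/2*1/20 + 0*1/4 = 11/40
d_1 = (P=7/40, Q=11/20, R=11/40)
  d_2[P] = 7/40*1/20 + 11/20*3/10 + 11/40*3/10 = 41/160
  d_2[Q] = 7/40*9/20 + 11/20*13/20 + 11/40*9/20 = 14/25
  d_2[R] = 7/40*1/2 + 11/20*1/20 + 11/40*1/4 = 147/800
d_2 = (P=41/160, Q=14/25, R=147/800)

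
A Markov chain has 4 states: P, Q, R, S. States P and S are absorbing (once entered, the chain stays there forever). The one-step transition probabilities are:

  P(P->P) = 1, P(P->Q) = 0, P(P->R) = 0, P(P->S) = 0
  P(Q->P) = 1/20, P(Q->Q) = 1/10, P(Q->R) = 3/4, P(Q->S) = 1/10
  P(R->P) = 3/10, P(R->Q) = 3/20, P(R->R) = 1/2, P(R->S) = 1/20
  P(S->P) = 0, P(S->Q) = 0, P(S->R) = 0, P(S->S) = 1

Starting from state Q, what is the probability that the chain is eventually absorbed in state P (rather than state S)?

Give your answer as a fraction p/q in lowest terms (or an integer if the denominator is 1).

Let a_i = P(absorbed in P | start in state i).
Boundary conditions: a_P = 1, a_S = 0.
For each transient state i, a_i = sum_j P(i->j) * a_j:
  a_Q = 1/20*a_P + 1/10*a_Q + 3/4*a_R + 1/10*a_S
  a_R = 3/10*a_P + 3/20*a_Q + 1/2*a_R + 1/20*a_S

Substituting a_P = 1 and a_S = 0, rearrange to (I - Q) a = r where r[i] = P(i -> P):
  [9/10, -3/4] . (a_Q, a_R) = 1/20
  [-3/20, 1/2] . (a_Q, a_R) = 3/10

Solving yields:
  a_Q = 20/27
  a_R = 37/45

Starting state is Q, so the absorption probability is a_Q = 20/27.

Answer: 20/27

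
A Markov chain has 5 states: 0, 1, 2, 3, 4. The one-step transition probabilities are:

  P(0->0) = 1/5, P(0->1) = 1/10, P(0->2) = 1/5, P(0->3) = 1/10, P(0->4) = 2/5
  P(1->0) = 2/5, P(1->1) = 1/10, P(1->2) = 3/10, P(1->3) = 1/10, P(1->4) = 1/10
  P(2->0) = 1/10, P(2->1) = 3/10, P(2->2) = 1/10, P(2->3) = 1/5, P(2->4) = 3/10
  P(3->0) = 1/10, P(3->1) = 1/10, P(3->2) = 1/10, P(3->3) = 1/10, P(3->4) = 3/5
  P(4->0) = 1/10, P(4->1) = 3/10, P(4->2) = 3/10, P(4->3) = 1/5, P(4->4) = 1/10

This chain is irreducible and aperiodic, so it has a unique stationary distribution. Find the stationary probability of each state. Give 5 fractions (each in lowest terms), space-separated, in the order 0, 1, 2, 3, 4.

Answer: 217/1230 241/1230 3109/14760 91/615 3971/14760

Derivation:
The stationary distribution satisfies pi = pi * P, i.e.:
  pi_0 = 1/5*pi_0 + 2/5*pi_1 + 1/10*pi_2 + 1/10*pi_3 + 1/10*pi_4
  pi_1 = 1/10*pi_0 + 1/10*pi_1 + 3/10*pi_2 + 1/10*pi_3 + 3/10*pi_4
  pi_2 = 1/5*pi_0 + 3/10*pi_1 + 1/10*pi_2 + 1/10*pi_3 + 3/10*pi_4
  pi_3 = 1/10*pi_0 + 1/10*pi_1 + 1/5*pi_2 + 1/10*pi_3 + 1/5*pi_4
  pi_4 = 2/5*pi_0 + 1/10*pi_1 + 3/10*pi_2 + 3/5*pi_3 + 1/10*pi_4
with normalization: pi_0 + pi_1 + pi_2 + pi_3 + pi_4 = 1.

Using the first 4 balance equations plus normalization, the linear system A*pi = b is:
  [-4/5, 2/5, 1/10, 1/10, 1/10] . pi = 0
  [1/10, -9/10, 3/10, 1/10, 3/10] . pi = 0
  [1/5, 3/10, -9/10, 1/10, 3/10] . pi = 0
  [1/10, 1/10, 1/5, -9/10, 1/5] . pi = 0
  [1, 1, 1, 1, 1] . pi = 1

Solving yields:
  pi_0 = 217/1230
  pi_1 = 241/1230
  pi_2 = 3109/14760
  pi_3 = 91/615
  pi_4 = 3971/14760

Verification (pi * P):
  217/1230*1/5 + 241/1230*2/5 + 3109/14760*1/10 + 91/615*1/10 + 3971/14760*1/10 = 217/1230 = pi_0  (ok)
  217/1230*1/10 + 241/1230*1/10 + 3109/14760*3/10 + 91/615*1/10 + 3971/14760*3/10 = 241/1230 = pi_1  (ok)
  217/1230*1/5 + 241/1230*3/10 + 3109/14760*1/10 + 91/615*1/10 + 3971/14760*3/10 = 3109/14760 = pi_2  (ok)
  217/1230*1/10 + 241/1230*1/10 + 3109/14760*1/5 + 91/615*1/10 + 3971/14760*1/5 = 91/615 = pi_3  (ok)
  217/1230*2/5 + 241/1230*1/10 + 3109/14760*3/10 + 91/615*3/5 + 3971/14760*1/10 = 3971/14760 = pi_4  (ok)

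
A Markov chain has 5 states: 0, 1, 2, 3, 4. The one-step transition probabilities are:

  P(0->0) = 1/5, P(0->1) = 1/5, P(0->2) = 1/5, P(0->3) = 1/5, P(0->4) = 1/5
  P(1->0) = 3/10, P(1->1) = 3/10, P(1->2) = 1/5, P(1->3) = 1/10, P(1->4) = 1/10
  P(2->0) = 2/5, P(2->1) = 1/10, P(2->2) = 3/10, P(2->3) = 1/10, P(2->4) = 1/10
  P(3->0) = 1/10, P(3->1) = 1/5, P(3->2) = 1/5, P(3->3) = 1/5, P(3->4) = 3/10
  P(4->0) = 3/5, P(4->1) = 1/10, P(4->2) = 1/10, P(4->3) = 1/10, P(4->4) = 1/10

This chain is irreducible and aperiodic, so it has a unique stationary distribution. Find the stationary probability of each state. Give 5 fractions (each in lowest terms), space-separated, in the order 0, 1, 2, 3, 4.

The stationary distribution satisfies pi = pi * P, i.e.:
  pi_0 = 1/5*pi_0 + 3/10*pi_1 + 2/5*pi_2 + 1/10*pi_3 + 3/5*pi_4
  pi_1 = 1/5*pi_0 + 3/10*pi_1 + 1/10*pi_2 + 1/5*pi_3 + 1/10*pi_4
  pi_2 = 1/5*pi_0 + 1/5*pi_1 + 3/10*pi_2 + 1/5*pi_3 + 1/10*pi_4
  pi_3 = 1/5*pi_0 + 1/10*pi_1 + 1/10*pi_2 + 1/5*pi_3 + 1/10*pi_4
  pi_4 = 1/5*pi_0 + 1/10*pi_1 + 1/10*pi_2 + 3/10*pi_3 + 1/10*pi_4
with normalization: pi_0 + pi_1 + pi_2 + pi_3 + pi_4 = 1.

Using the first 4 balance equations plus normalization, the linear system A*pi = b is:
  [-4/5, 3/10, 2/5, 1/10, 3/5] . pi = 0
  [1/5, -7/10, 1/10, 1/5, 1/10] . pi = 0
  [1/5, 1/5, -7/10, 1/5, 1/10] . pi = 0
  [1/5, 1/10, 1/10, -4/5, 1/10] . pi = 0
  [1, 1, 1, 1, 1] . pi = 1

Solving yields:
  pi_0 = 679/2201
  pi_1 = 400/2201
  pi_2 = 450/2201
  pi_3 = 320/2201
  pi_4 = 352/2201

Verification (pi * P):
  679/2201*1/5 + 400/2201*3/10 + 450/2201*2/5 + 320/2201*1/10 + 352/2201*3/5 = 679/2201 = pi_0  (ok)
  679/2201*1/5 + 400/2201*3/10 + 450/2201*1/10 + 320/2201*1/5 + 352/2201*1/10 = 400/2201 = pi_1  (ok)
  679/2201*1/5 + 400/2201*1/5 + 450/2201*3/10 + 320/2201*1/5 + 352/2201*1/10 = 450/2201 = pi_2  (ok)
  679/2201*1/5 + 400/2201*1/10 + 450/2201*1/10 + 320/2201*1/5 + 352/2201*1/10 = 320/2201 = pi_3  (ok)
  679/2201*1/5 + 400/2201*1/10 + 450/2201*1/10 + 320/2201*3/10 + 352/2201*1/10 = 352/2201 = pi_4  (ok)

Answer: 679/2201 400/2201 450/2201 320/2201 352/2201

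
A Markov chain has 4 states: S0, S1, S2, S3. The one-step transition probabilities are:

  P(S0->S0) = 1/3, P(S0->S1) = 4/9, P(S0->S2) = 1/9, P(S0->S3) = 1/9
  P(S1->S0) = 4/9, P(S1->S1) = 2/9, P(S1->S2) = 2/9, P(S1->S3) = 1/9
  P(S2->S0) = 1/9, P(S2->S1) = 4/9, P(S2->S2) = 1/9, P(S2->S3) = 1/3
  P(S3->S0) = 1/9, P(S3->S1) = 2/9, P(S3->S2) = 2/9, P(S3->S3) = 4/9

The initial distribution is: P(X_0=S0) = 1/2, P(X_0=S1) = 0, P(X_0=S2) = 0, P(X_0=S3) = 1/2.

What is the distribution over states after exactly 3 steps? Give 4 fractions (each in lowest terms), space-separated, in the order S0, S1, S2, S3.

Propagating the distribution step by step (d_{t+1} = d_t * P):
d_0 = (S0=1/2, S1=0, S2=0, S3=1/2)
  d_1[S0] = 1/2*1/3 + 0*4/9 + 0*1/9 + 1/2*1/9 = 2/9
  d_1[S1] = 1/2*4/9 + 0*2/9 + 0*4/9 + 1/2*2/9 = 1/3
  d_1[S2] = 1/2*1/9 + 0*2/9 + 0*1/9 + 1/2*2/9 = 1/6
  d_1[S3] = 1/2*1/9 + 0*1/9 + 0*1/3 + 1/2*4/9 = 5/18
d_1 = (S0=2/9, S1=1/3, S2=1/6, S3=5/18)
  d_2[S0] = 2/9*1/3 + 1/3*4/9 + 1/6*1/9 + 5/18*1/9 = 22/81
  d_2[S1] = 2/9*4/9 + 1/3*2/9 + 1/6*4/9 + 5/18*2/9 = 25/81
  d_2[S2] = 2/9*1/9 + 1/3*2/9 + 1/6*1/9 + 5/18*2/9 = 29/162
  d_2[S3] = 2/9*1/9 + 1/3*1/9 + 1/6*1/3 + 5/18*4/9 = 13/54
d_2 = (S0=22/81, S1=25/81, S2=29/162, S3=13/54)
  d_3[S0] = 22/81*1/3 + 25/81*4/9 + 29/162*1/9 + 13/54*1/9 = 200/729
  d_3[S1] = 22/81*4/9 + 25/81*2/9 + 29/162*4/9 + 13/54*2/9 = 235/729
  d_3[S2] = 22/81*1/9 + 25/81*2/9 + 29/162*1/9 + 13/54*2/9 = 251/1458
  d_3[S3] = 22/81*1/9 + 25/81*1/9 + 29/162*1/3 + 13/54*4/9 = 337/1458
d_3 = (S0=200/729, S1=235/729, S2=251/1458, S3=337/1458)

Answer: 200/729 235/729 251/1458 337/1458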